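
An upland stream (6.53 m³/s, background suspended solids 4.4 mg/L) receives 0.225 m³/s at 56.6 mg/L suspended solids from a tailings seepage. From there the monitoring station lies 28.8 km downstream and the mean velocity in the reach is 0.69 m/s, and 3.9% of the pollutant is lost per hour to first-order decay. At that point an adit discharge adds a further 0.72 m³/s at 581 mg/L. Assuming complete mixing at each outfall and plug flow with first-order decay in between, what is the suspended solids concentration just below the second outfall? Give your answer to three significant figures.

59.5 mg/L

After mixing, C = (6.530·4.400 + 0.2250·56.60) / 6.755 = 41.47/6.755 = 6.139 mg/L; combined flow 6.755 m³/s.
Travel time t = 28.8·1000 / 0.69 = 41740 s = 11.59 h.
3.9%/h lost → k = −ln(1 − 0.039) = 0.03978 h⁻¹.
Decay over the reach: 6.139·exp(−kt) = 6.139·0.6305 = 3.871 mg/L.
Second outfall: C = (6.755·3.871 + 0.7200·581.0)/7.475 = 59.46 mg/L.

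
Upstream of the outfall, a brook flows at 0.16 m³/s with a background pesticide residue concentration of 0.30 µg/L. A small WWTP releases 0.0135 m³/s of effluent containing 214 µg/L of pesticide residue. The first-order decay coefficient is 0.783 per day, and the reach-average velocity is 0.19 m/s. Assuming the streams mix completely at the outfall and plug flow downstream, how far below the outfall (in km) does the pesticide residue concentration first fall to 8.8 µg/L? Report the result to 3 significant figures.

Flow-weighted average: C = (0.1600·0.3000 + 0.01350·214.0) / 0.1735 = 2.937/0.1735 = 16.93 µg/L.
Set 16.93·exp(−k·t) = 8.8 → t = ln(16.93/8.8)/k = 72190 s = 20.05 h.
Distance = v·t = 0.19·72190 = 13720 m = 13.72 km.

13.7 km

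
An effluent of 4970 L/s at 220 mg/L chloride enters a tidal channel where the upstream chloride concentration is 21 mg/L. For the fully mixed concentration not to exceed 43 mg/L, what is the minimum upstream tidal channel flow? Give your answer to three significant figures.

Set C_mix = 43: (Q·21.00 + 4970·220.0) / (Q + 4970) = 43
→ Q = 4970·(220.0 − 43)/(43 − 21.00) = 39990 L/s.

40000 L/s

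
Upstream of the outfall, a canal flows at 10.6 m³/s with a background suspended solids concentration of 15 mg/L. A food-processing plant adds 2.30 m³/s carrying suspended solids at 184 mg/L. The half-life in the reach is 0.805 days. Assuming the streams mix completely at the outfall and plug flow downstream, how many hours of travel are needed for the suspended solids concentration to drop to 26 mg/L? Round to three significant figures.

15.4 h

Mass balance: C = (10.60·15.00 + 2.300·184.0) / 12.90 = 582.2/12.90 = 45.13 mg/L.
Half-life 0.805 d → k = ln 2 / 0.805 = 0.8611 d⁻¹.
45.13·exp(−k·t) = 26 → t = ln(45.13/26)/k = 55340 s = 15.37 h.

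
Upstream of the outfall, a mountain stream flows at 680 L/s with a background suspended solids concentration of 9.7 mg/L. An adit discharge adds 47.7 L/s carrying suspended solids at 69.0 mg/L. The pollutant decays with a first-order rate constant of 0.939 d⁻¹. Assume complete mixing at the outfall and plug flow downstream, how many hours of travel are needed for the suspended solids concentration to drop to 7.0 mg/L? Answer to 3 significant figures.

17.0 h

Flow-weighted average: C = (680.0·9.700 + 47.70·69.00) / 727.7 = 9887/727.7 = 13.59 mg/L.
13.59·exp(−k·t) = 7.0 → t = ln(13.59/7.0)/k = 61020 s = 16.95 h.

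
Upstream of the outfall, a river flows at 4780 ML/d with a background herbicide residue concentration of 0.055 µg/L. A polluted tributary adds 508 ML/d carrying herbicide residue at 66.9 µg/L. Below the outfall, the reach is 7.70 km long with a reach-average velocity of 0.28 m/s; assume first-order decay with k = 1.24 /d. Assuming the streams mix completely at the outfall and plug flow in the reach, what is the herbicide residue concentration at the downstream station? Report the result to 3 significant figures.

4.36 µg/L

After mixing, C = (4780·0.05500 + 508.0·66.90) / 5288 = 34250/5288 = 6.477 µg/L.
Travel time t = 7.70·1000 / 0.28 = 27500 s = 7.639 h.
First-order decay: C = 6.477·exp(−k·t) = 6.477·0.6739 = 4.365 µg/L.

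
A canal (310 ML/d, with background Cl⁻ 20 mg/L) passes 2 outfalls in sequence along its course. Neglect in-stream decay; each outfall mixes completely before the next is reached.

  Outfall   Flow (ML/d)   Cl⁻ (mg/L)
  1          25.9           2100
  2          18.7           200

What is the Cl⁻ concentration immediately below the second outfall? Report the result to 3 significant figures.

181 mg/L

Below outfall 1: Q → 335.9 ML/d, C = (310.0·20.00 + 25.90·2100)/335.9 = 180.4 mg/L.
Below outfall 2: Q → 354.6 ML/d, C = (335.9·180.4 + 18.70·200.0)/354.6 = 181.4 mg/L.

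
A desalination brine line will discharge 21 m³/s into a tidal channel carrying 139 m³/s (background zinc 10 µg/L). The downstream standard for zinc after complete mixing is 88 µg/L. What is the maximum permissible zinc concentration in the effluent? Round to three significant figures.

604 µg/L

At the limit, (Qr·Cr + Qe·Cₑ)/(Qr + Qe) = 88:
Cₑ = (160.0·88 − 139.0·10.00) / 21.00 = 604.3 µg/L.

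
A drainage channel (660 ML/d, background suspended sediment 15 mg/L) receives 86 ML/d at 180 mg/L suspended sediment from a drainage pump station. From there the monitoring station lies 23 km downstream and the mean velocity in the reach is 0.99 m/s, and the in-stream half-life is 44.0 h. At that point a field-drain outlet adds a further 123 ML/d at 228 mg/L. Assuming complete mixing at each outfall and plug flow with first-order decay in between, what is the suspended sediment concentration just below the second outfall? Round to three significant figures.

58.7 mg/L

Mass balance: C = (660.0·15.00 + 86.00·180.0) / 746.0 = 25380/746.0 = 34.02 mg/L; combined flow 746.0 ML/d.
Travel time t = 23·1000 / 0.99 = 23230 s = 6.453 h.
Half-life 44.0 h → k = ln 2 / 44.0 = 0.01575 h⁻¹ = 0.3781 d⁻¹.
After decay, C = 34.02 × e^(−kt) = 34.02 × 0.9033 = 30.73 mg/L.
Second outfall: C = (746.0·30.73 + 123.0·228.0)/869.0 = 58.65 mg/L.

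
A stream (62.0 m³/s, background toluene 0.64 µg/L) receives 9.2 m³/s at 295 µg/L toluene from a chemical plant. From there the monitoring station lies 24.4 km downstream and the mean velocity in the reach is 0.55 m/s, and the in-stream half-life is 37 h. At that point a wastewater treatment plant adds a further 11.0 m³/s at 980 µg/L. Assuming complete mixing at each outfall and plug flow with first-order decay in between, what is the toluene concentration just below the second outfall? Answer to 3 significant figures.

158 µg/L

Mass balance: C = (62.00·0.6400 + 9.200·295.0) / 71.20 = 2754/71.20 = 38.68 µg/L; combined flow 71.20 m³/s.
Travel time t = 24.4·1000 / 0.55 = 44360 s = 12.32 h.
Half-life 37 h → k = ln 2 / 37 = 0.01873 h⁻¹ = 0.4496 d⁻¹.
First-order decay: C = 38.68·exp(−k·t) = 38.68·0.7939 = 30.70 µg/L.
At the second outfall, C = (71.20·30.70 + 11.00·980.0) / (71.20 + 11.00) = 157.7 µg/L.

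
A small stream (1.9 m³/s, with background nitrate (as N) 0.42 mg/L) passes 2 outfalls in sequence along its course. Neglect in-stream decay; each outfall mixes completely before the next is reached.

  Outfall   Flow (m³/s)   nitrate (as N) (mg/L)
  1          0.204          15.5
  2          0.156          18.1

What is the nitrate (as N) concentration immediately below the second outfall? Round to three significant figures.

3.00 mg/L

Outfall 1: combined Q = 2.104 m³/s; C = (1.900·0.4200 + 0.2040·15.50)/2.104 = 1.882 mg/L.
Outfall 2: combined Q = 2.260 m³/s; C = (2.104·1.882 + 0.1560·18.10)/2.260 = 3.002 mg/L.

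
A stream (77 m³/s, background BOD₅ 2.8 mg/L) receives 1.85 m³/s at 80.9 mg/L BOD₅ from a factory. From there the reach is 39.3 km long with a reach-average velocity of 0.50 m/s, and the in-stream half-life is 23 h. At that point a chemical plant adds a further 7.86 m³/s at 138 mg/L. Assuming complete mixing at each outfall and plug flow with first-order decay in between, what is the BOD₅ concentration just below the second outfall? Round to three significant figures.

Conservation of mass: C = (77.00·2.800 + 1.850·80.90) / 78.85 = 365.3/78.85 = 4.632 mg/L; combined flow 78.85 m³/s.
Travel time t = 39.3·1000 / 0.50 = 78600 s = 21.83 h.
Half-life 23 h → k = ln 2 / 23 = 0.03014 h⁻¹ = 0.7233 d⁻¹.
First-order decay: C = 4.632·exp(−k·t) = 4.632·0.5179 = 2.399 mg/L.
Second outfall: C = (78.85·2.399 + 7.860·138.0)/86.71 = 14.69 mg/L.

14.7 mg/L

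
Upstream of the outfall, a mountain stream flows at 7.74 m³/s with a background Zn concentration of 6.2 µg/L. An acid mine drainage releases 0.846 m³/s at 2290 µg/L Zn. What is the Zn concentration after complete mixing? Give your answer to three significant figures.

Mass balance: C = (7.740·6.200 + 0.8460·2290) / 8.586 = 1985/8.586 = 231.2 µg/L.

231 µg/L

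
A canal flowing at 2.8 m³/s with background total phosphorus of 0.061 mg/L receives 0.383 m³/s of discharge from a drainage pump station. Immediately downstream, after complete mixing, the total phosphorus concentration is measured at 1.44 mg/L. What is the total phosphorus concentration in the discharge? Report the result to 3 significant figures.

11.5 mg/L

Mass balance: 2.800·0.06100 + 0.3830·Cₑ = 3.183·1.440
→ Cₑ = (3.183·1.440 − 2.800·0.06100) / 0.3830 = 11.52 mg/L.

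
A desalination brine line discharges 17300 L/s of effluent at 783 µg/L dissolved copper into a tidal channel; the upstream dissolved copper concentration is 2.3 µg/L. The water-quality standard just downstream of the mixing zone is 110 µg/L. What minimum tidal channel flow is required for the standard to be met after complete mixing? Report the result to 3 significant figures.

108000 L/s

Set C_mix = 110: (Q·2.300 + 17300·783.0) / (Q + 17300) = 110
→ Q = 17300·(783.0 − 110)/(110 − 2.300) = 108100 L/s.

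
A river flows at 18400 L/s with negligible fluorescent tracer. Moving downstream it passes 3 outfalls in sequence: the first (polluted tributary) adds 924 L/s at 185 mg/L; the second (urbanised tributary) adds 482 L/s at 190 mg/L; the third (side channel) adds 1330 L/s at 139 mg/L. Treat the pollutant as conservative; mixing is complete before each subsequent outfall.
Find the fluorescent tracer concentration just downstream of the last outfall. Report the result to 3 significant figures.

21.2 mg/L

Outfall 1: combined Q = 19320 L/s; C = (18400·0 + 924.0·185.0)/19320 = 8.846 mg/L.
Outfall 2: combined Q = 19810 L/s; C = (19320·8.846 + 482.0·190.0)/19810 = 13.25 mg/L.
Outfall 3: combined Q = 21140 L/s; C = (19810·13.25 + 1330·139.0)/21140 = 21.17 mg/L.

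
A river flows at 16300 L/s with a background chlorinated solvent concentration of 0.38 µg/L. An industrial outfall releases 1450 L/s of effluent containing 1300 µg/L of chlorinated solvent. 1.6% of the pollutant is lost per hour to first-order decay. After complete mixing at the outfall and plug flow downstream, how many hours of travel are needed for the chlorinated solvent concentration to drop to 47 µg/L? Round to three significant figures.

50.7 h

Flow-weighted average: C = (16300·0.3800 + 1450·1300) / 17750 = 1891000/17750 = 106.5 µg/L.
1.6%/h lost → k = −ln(1 − 0.016) = 0.01613 h⁻¹.
106.5·exp(−k·t) = 47 → t = ln(106.5/47)/k = 182700 s = 50.74 h.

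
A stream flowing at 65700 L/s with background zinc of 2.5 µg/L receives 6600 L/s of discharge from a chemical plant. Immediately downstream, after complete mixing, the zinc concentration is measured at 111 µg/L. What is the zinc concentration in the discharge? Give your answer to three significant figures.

Mass balance: 65700·2.500 + 6600·Cₑ = 72300·111.0
→ Cₑ = (72300·111.0 − 65700·2.500) / 6600 = 1191 µg/L.

1190 µg/L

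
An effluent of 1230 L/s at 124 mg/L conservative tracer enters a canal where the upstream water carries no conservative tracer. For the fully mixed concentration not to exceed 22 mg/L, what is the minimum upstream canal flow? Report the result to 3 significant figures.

Set C_mix = 22: (Q·0 + 1230·124.0) / (Q + 1230) = 22
→ Q = 1230·(124.0 − 22)/(22 − 0) = 5703 L/s.

5700 L/s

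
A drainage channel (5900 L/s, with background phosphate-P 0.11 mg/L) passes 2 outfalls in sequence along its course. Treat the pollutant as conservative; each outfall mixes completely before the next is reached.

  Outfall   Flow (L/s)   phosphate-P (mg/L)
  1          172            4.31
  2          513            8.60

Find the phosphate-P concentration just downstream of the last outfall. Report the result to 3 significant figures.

0.881 mg/L

Below outfall 1: Q → 6072 L/s, C = (5900·0.1100 + 172.0·4.310)/6072 = 0.2290 mg/L.
Below outfall 2: Q → 6585 L/s, C = (6072·0.2290 + 513.0·8.600)/6585 = 0.8811 mg/L.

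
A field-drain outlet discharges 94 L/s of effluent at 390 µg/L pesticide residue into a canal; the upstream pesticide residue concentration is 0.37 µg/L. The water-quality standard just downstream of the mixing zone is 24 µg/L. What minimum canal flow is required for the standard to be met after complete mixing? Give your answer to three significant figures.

Set C_mix = 24: (Q·0.3700 + 94.00·390.0) / (Q + 94.00) = 24
→ Q = 94.00·(390.0 − 24)/(24 − 0.3700) = 1456 L/s.

1460 L/s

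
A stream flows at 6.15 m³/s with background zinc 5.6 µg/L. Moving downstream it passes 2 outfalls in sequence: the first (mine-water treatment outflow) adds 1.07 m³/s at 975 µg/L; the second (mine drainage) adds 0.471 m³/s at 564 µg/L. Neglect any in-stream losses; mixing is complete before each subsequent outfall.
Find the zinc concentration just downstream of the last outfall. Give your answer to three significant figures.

175 µg/L

Outfall 1: combined Q = 7.220 m³/s; C = (6.150·5.600 + 1.070·975.0)/7.220 = 149.3 µg/L.
Outfall 2: combined Q = 7.691 m³/s; C = (7.220·149.3 + 0.4710·564.0)/7.691 = 174.7 µg/L.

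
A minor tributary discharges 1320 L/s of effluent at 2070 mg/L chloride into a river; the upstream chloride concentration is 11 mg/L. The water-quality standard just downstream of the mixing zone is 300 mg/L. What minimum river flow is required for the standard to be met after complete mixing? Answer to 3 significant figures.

8080 L/s

Set C_mix = 300: (Q·11.00 + 1320·2070) / (Q + 1320) = 300
→ Q = 1320·(2070 − 300)/(300 − 11.00) = 8084 L/s.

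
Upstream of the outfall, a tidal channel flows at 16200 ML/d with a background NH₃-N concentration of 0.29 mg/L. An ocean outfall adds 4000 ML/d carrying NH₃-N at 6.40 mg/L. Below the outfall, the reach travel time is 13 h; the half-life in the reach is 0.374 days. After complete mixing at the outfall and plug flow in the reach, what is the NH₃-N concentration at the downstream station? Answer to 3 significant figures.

0.550 mg/L

Mixed concentration C = ΣQC/ΣQ = (16200·0.2900 + 4000·6.400) / 20200 = 30300/20200 = 1.500 mg/L.
Half-life 0.374 d → k = ln 2 / 0.374 = 1.853 d⁻¹.
Applying C = C₀e^(−kt): 1.500 × 0.3665 = 0.5496 mg/L.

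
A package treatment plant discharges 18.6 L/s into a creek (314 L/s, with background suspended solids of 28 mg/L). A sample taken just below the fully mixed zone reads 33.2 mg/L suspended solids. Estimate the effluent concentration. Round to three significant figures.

121 mg/L

Mass balance: 314.0·28.00 + 18.60·Cₑ = 332.6·33.20
→ Cₑ = (332.6·33.20 − 314.0·28.00) / 18.60 = 121.0 mg/L.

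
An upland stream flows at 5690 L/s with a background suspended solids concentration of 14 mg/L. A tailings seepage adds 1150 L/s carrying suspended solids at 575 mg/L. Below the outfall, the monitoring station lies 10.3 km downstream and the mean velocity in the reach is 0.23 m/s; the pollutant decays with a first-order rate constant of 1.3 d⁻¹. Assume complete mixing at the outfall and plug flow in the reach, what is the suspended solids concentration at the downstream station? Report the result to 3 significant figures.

55.2 mg/L

Conservation of mass: C = (5690·14.00 + 1150·575.0) / 6840 = 740900/6840 = 108.3 mg/L.
Travel time t = 10.3·1000 / 0.23 = 44780 s = 12.44 h.
Decay over the reach: 108.3·exp(−kt) = 108.3·0.5098 = 55.22 mg/L.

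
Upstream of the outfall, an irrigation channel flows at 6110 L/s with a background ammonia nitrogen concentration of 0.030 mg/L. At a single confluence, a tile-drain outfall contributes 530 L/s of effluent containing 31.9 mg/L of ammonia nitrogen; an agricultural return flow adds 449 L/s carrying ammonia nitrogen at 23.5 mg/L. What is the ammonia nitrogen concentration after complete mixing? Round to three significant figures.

3.90 mg/L

Conservation of mass: C = (6110·0.03000 + 530.0·31.90 + 449.0·23.50) / 7089 = 27640/7089 = 3.899 mg/L.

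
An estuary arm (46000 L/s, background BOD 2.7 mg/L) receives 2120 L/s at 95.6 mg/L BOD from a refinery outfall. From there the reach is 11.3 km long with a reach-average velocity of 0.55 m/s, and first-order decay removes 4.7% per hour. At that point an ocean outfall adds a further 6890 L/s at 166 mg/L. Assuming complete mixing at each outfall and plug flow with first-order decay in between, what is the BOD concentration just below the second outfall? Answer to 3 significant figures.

Flow-weighted average: C = (46000·2.700 + 2120·95.60) / 48120 = 326900/48120 = 6.793 mg/L; combined flow 48120 L/s.
Travel time t = 11.3·1000 / 0.55 = 20550 s = 5.707 h.
4.7%/h lost → k = −ln(1 − 0.047) = 0.04814 h⁻¹.
Decay over the reach: 6.793·exp(−kt) = 6.793·0.7598 = 5.161 mg/L.
Second outfall: C = (48120·5.161 + 6890·166.0)/55010 = 25.31 mg/L.

25.3 mg/L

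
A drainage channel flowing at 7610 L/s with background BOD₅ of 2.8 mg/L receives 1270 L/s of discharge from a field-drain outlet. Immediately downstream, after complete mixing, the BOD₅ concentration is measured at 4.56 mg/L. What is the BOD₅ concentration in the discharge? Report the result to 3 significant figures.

Mass balance: 7610·2.800 + 1270·Cₑ = 8880·4.560
→ Cₑ = (8880·4.560 − 7610·2.800) / 1270 = 15.11 mg/L.

15.1 mg/L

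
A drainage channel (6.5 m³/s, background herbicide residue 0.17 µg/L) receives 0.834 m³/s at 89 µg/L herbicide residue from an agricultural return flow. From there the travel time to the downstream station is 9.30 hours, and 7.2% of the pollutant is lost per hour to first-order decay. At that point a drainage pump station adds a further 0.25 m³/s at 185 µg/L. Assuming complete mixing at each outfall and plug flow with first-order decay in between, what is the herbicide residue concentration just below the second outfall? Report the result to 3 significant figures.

11.1 µg/L

After mixing, C = (6.500·0.1700 + 0.8340·89.00) / 7.334 = 75.33/7.334 = 10.27 µg/L; combined flow 7.334 m³/s.
7.2%/h lost → k = −ln(1 − 0.072) = 0.07472 h⁻¹.
Decay over the reach: 10.27·exp(−kt) = 10.27·0.4991 = 5.127 µg/L.
At the second outfall, C = (7.334·5.127 + 0.2500·185.0) / (7.334 + 0.2500) = 11.06 µg/L.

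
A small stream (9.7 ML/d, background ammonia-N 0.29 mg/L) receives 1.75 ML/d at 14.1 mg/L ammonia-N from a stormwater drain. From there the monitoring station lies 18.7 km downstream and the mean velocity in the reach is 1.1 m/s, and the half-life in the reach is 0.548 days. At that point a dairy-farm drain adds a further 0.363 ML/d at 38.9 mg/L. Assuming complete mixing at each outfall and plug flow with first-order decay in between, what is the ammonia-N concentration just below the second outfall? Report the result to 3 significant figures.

Mixed concentration C = ΣQC/ΣQ = (9.700·0.2900 + 1.750·14.10) / 11.45 = 27.49/11.45 = 2.401 mg/L; combined flow 11.45 ML/d.
Travel time t = 18.7·1000 / 1.1 = 17000 s = 4.722 h.
Half-life 0.548 d → k = ln 2 / 0.548 = 1.265 d⁻¹.
Applying C = C₀e^(−kt): 2.401 × 0.7797 = 1.872 mg/L.
At the second outfall, C = (11.45·1.872 + 0.3630·38.90) / (11.45 + 0.3630) = 3.010 mg/L.

3.01 mg/L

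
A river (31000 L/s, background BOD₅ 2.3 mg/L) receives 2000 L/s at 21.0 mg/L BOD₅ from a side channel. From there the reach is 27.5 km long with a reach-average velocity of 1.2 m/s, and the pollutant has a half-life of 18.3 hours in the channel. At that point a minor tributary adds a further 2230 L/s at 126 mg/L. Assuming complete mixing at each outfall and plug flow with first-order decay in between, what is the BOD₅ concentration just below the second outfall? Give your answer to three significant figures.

Mass balance: C = (31000·2.300 + 2000·21.00) / 33000 = 113300/33000 = 3.433 mg/L; combined flow 33000 L/s.
Travel time t = 27.5·1000 / 1.2 = 22920 s = 6.366 h.
Half-life 18.3 h → k = ln 2 / 18.3 = 0.03788 h⁻¹ = 0.9090 d⁻¹.
Applying C = C₀e^(−kt): 3.433 × 0.7858 = 2.698 mg/L.
Second outfall: C = (33000·2.698 + 2230·126.0)/35230 = 10.50 mg/L.

10.5 mg/L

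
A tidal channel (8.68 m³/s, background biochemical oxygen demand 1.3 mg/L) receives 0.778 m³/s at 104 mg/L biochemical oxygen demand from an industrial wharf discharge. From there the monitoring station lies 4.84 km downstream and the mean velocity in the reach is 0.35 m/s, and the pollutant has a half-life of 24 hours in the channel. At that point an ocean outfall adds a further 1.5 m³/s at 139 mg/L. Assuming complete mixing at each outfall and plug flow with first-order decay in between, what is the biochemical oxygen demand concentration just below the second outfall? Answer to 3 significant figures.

26.6 mg/L

Mixed concentration C = ΣQC/ΣQ = (8.680·1.300 + 0.7780·104.0) / 9.458 = 92.20/9.458 = 9.748 mg/L; combined flow 9.458 m³/s.
Travel time t = 4.84·1000 / 0.35 = 13830 s = 3.841 h.
Half-life 24 h → k = ln 2 / 24 = 0.02888 h⁻¹ = 0.6931 d⁻¹.
After decay, C = 9.748 × e^(−kt) = 9.748 × 0.8950 = 8.724 mg/L.
Second outfall: C = (9.458·8.724 + 1.500·139.0)/10.96 = 26.56 mg/L.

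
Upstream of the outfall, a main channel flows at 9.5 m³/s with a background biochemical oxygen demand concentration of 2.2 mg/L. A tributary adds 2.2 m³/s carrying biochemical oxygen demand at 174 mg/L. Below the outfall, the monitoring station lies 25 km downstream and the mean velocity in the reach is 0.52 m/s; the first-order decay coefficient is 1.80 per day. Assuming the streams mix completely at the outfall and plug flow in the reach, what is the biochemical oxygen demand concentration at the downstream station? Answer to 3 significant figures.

12.7 mg/L

Mass balance: C = (9.500·2.200 + 2.200·174.0) / 11.70 = 403.7/11.70 = 34.50 mg/L.
Travel time t = 25·1000 / 0.52 = 48080 s = 13.35 h.
After decay, C = 34.50 × e^(−kt) = 34.50 × 0.3673 = 12.67 mg/L.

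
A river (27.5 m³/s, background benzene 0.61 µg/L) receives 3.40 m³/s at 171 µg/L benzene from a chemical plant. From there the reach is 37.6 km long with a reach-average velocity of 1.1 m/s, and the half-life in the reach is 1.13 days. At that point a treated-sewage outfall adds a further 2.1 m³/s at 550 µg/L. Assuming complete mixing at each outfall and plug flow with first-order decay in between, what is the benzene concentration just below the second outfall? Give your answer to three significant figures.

Conservation of mass: C = (27.50·0.6100 + 3.400·171.0) / 30.90 = 598.2/30.90 = 19.36 µg/L; combined flow 30.90 m³/s.
Travel time t = 37.6·1000 / 1.1 = 34180 s = 9.495 h.
Half-life 1.13 d → k = ln 2 / 1.13 = 0.6134 d⁻¹.
After decay, C = 19.36 × e^(−kt) = 19.36 × 0.7845 = 15.19 µg/L.
At the second outfall, C = (30.90·15.19 + 2.100·550.0) / (30.90 + 2.100) = 49.22 µg/L.

49.2 µg/L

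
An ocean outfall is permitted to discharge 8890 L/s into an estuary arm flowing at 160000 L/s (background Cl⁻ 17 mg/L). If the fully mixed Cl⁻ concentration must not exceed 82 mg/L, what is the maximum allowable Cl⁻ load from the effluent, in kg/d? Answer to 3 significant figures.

962000 kg/d

Mass balance at the limit: 160000·17.00 + 8890·Cₑ = 168900·82 → Cₑ = 1252 mg/L.
8890 L/s = 8.890 m³/s. Load = 8.890 m³/s × 1252 g/m³ × 86 400 s/d = 961500 kg/d.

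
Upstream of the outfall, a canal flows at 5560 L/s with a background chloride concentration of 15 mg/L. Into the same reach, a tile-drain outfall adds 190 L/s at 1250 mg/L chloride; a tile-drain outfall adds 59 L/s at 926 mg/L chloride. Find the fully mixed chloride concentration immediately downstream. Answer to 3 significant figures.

64.6 mg/L

Conservation of mass: C = (5560·15.00 + 190.0·1250 + 59.00·926.0) / 5809 = 375500/5809 = 64.65 mg/L.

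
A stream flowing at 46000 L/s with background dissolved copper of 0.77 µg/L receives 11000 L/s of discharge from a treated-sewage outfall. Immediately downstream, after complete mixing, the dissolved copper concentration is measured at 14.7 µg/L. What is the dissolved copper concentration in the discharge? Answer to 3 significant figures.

73.0 µg/L

Mass balance: 46000·0.7700 + 11000·Cₑ = 57000·14.70
→ Cₑ = (57000·14.70 − 46000·0.7700) / 11000 = 72.95 µg/L.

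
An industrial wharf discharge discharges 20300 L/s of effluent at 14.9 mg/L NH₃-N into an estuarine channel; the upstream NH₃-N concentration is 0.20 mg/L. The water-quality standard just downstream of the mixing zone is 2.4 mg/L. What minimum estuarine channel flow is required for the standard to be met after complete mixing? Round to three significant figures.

115000 L/s

Set C_mix = 2.4: (Q·0.2000 + 20300·14.90) / (Q + 20300) = 2.4
→ Q = 20300·(14.90 − 2.4)/(2.4 − 0.2000) = 115300 L/s.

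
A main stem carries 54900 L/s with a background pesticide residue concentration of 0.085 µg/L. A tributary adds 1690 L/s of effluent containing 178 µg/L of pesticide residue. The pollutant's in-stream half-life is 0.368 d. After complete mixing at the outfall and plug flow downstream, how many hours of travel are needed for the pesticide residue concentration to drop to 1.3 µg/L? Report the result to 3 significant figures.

18.1 h

After mixing, C = (54900·0.08500 + 1690·178.0) / 56590 = 305500/56590 = 5.398 µg/L.
Half-life 0.368 d → k = ln 2 / 0.368 = 1.884 d⁻¹.
5.398·exp(−k·t) = 1.3 → t = ln(5.398/1.3)/k = 65310 s = 18.14 h.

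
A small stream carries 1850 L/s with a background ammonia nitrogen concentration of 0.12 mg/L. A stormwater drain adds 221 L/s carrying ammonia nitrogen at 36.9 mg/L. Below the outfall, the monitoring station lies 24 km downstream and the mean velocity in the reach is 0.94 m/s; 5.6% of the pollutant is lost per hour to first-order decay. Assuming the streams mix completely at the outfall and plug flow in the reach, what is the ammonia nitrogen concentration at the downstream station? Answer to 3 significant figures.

2.69 mg/L

Mass balance: C = (1850·0.1200 + 221.0·36.90) / 2071 = 8377/2071 = 4.045 mg/L.
Travel time t = 24·1000 / 0.94 = 25530 s = 7.092 h.
5.6%/h lost → k = −ln(1 − 0.056) = 0.05763 h⁻¹.
Applying C = C₀e^(−kt): 4.045 × 0.6645 = 2.688 mg/L.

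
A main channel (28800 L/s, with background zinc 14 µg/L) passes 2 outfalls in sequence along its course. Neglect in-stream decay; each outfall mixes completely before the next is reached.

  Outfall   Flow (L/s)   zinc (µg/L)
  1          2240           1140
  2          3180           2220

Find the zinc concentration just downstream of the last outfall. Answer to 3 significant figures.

293 µg/L

Outfall 1: combined Q = 31040 L/s; C = (28800·14.00 + 2240·1140)/31040 = 95.26 µg/L.
Outfall 2: combined Q = 34220 L/s; C = (31040·95.26 + 3180·2220)/34220 = 292.7 µg/L.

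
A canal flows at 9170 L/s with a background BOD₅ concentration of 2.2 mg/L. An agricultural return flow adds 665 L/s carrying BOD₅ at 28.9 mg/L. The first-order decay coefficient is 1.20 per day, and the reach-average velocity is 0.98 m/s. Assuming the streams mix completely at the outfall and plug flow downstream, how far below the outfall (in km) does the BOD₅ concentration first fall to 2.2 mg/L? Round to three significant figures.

42.3 km

Mixed concentration C = ΣQC/ΣQ = (9170·2.200 + 665.0·28.90) / 9835 = 39390/9835 = 4.005 mg/L.
Set 4.005·exp(−k·t) = 2.2 → t = ln(4.005/2.2)/k = 43140 s = 11.98 h.
Distance = v·t = 0.98·43140 = 42280 m = 42.28 km.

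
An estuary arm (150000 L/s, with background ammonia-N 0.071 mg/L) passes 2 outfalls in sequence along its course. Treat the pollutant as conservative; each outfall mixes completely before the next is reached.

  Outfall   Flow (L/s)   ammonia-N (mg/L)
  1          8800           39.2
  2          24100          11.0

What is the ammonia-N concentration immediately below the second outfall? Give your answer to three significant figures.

After outfall 1: Q = 150000 + 8800 = 158800 L/s; C = (150000·0.07100 + 8800·39.20)/158800 = 2.239 mg/L.
After outfall 2: Q = 158800 + 24100 = 182900 L/s; C = (158800·2.239 + 24100·11.00)/182900 = 3.394 mg/L.

3.39 mg/L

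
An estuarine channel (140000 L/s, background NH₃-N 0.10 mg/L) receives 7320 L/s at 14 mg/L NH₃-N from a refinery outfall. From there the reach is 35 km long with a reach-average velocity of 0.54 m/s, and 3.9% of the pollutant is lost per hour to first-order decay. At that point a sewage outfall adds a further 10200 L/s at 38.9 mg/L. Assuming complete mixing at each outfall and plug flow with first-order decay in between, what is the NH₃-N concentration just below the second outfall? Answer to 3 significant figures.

2.88 mg/L

Mass balance: C = (140000·0.1000 + 7320·14.00) / 147300 = 116500/147300 = 0.7907 mg/L; combined flow 147300 L/s.
Travel time t = 35·1000 / 0.54 = 64810 s = 18.00 h.
3.9%/h lost → k = −ln(1 − 0.039) = 0.03978 h⁻¹.
After decay, C = 0.7907 × e^(−kt) = 0.7907 × 0.4886 = 0.3863 mg/L.
At the second outfall, C = (147300·0.3863 + 10200·38.90) / (147300 + 10200) = 2.880 mg/L.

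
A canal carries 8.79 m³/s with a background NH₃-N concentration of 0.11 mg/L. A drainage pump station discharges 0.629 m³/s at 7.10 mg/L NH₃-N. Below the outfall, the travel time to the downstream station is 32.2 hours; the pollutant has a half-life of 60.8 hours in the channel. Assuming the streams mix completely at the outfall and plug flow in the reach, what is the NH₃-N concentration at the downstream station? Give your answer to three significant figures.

0.400 mg/L

Mass balance: C = (8.790·0.1100 + 0.6290·7.100) / 9.419 = 5.433/9.419 = 0.5768 mg/L.
Half-life 60.8 h → k = ln 2 / 60.8 = 0.01140 h⁻¹ = 0.2736 d⁻¹.
Applying C = C₀e^(−kt): 0.5768 × 0.6927 = 0.3996 mg/L.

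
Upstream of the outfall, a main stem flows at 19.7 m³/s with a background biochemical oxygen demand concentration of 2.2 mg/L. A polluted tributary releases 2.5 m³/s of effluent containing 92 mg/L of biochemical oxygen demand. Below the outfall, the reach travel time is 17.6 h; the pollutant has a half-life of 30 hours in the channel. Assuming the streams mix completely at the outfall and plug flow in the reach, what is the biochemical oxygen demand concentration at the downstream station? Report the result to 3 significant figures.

After mixing, C = (19.70·2.200 + 2.500·92.00) / 22.20 = 273.3/22.20 = 12.31 mg/L.
Half-life 30 h → k = ln 2 / 30 = 0.02310 h⁻¹ = 0.5545 d⁻¹.
After decay, C = 12.31 × e^(−kt) = 12.31 × 0.6659 = 8.199 mg/L.

8.20 mg/L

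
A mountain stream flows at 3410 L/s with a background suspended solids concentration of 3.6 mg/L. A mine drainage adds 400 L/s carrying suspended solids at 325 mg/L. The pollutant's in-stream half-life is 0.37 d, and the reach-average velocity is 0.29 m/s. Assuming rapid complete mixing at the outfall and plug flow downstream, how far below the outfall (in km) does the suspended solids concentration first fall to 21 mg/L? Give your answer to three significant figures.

Mass balance: C = (3410·3.600 + 400.0·325.0) / 3810 = 142300/3810 = 37.34 mg/L.
Half-life 0.37 d → k = ln 2 / 0.37 = 1.873 d⁻¹.
Set 37.34·exp(−k·t) = 21 → t = ln(37.34/21)/k = 26550 s = 7.374 h.
Distance = v·t = 0.29·26550 = 7699 m = 7.699 km.

7.70 km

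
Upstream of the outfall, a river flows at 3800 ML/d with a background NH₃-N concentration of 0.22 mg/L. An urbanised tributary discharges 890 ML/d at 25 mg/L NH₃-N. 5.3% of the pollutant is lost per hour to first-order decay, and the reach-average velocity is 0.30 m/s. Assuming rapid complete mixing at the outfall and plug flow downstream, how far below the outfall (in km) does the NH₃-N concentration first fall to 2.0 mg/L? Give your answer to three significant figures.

Flow-weighted average: C = (3800·0.2200 + 890.0·25.00) / 4690 = 23090/4690 = 4.922 mg/L.
5.3%/h lost → k = −ln(1 − 0.053) = 0.05446 h⁻¹.
Set 4.922·exp(−k·t) = 2.0 → t = ln(4.922/2.0)/k = 59540 s = 16.54 h.
Distance = v·t = 0.30·59540 = 17860 m = 17.86 km.

17.9 km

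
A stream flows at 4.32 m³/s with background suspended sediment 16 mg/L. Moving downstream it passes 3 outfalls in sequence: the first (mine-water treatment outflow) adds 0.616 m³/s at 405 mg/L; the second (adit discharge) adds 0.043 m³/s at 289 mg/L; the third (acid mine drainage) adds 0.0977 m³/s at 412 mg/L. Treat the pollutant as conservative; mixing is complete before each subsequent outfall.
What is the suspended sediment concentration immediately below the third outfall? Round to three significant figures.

Outfall 1: combined Q = 4.936 m³/s; C = (4.320·16.00 + 0.6160·405.0)/4.936 = 64.55 mg/L.
Outfall 2: combined Q = 4.979 m³/s; C = (4.936·64.55 + 0.04300·289.0)/4.979 = 66.48 mg/L.
Outfall 3: combined Q = 5.077 m³/s; C = (4.979·66.48 + 0.09770·412.0)/5.077 = 73.13 mg/L.

73.1 mg/L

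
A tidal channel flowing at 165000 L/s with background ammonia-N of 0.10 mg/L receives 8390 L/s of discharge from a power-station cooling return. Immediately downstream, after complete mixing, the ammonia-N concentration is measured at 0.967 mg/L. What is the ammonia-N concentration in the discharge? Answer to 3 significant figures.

18.0 mg/L

Mass balance: 165000·0.1000 + 8390·Cₑ = 173400·0.9670
→ Cₑ = (173400·0.9670 − 165000·0.1000) / 8390 = 18.02 mg/L.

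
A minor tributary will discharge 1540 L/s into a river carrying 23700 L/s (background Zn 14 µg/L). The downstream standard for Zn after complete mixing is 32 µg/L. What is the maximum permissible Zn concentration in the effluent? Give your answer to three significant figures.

309 µg/L

At the limit, (Qr·Cr + Qe·Cₑ)/(Qr + Qe) = 32:
Cₑ = (25240·32 − 23700·14.00) / 1540 = 309.0 µg/L.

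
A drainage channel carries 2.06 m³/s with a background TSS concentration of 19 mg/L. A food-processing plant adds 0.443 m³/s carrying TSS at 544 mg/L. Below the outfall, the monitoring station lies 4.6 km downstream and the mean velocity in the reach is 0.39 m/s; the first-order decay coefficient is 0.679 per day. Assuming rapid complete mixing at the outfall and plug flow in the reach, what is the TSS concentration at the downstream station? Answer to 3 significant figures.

Mass balance: C = (2.060·19.00 + 0.4430·544.0) / 2.503 = 280.1/2.503 = 111.9 mg/L.
Travel time t = 4.6·1000 / 0.39 = 11790 s = 3.276 h.
First-order decay: C = 111.9·exp(−k·t) = 111.9·0.9115 = 102.0 mg/L.

102 mg/L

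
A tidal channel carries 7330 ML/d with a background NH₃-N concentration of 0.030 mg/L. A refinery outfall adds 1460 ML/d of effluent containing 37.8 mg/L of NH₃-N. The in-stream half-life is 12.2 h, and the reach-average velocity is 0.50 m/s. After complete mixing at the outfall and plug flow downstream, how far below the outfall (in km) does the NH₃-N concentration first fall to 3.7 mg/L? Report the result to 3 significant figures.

After mixing, C = (7330·0.03000 + 1460·37.80) / 8790 = 55410/8790 = 6.304 mg/L.
Half-life 12.2 h → k = ln 2 / 12.2 = 0.05682 h⁻¹ = 1.364 d⁻¹.
Set 6.304·exp(−k·t) = 3.7 → t = ln(6.304/3.7)/k = 33760 s = 9.377 h.
Distance = v·t = 0.50·33760 = 16880 m = 16.88 km.

16.9 km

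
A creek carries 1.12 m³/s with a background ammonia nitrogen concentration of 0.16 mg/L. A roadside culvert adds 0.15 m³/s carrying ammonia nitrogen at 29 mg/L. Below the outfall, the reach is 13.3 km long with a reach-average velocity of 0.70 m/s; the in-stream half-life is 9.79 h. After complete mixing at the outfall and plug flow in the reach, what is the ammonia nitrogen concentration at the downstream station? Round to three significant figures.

2.45 mg/L

Mass balance: C = (1.120·0.1600 + 0.1500·29.00) / 1.270 = 4.529/1.270 = 3.566 mg/L.
Travel time t = 13.3·1000 / 0.70 = 19000 s = 5.278 h.
Half-life 9.79 h → k = ln 2 / 9.79 = 0.07080 h⁻¹ = 1.699 d⁻¹.
Decay over the reach: 3.566·exp(−kt) = 3.566·0.6882 = 2.454 mg/L.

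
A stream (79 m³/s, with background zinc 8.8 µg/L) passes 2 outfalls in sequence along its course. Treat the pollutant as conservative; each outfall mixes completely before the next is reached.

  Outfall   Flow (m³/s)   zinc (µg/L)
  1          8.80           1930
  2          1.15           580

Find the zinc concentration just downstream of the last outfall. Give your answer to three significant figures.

206 µg/L

After outfall 1: Q = 79.00 + 8.800 = 87.80 m³/s; C = (79.00·8.800 + 8.800·1930)/87.80 = 201.4 µg/L.
After outfall 2: Q = 87.80 + 1.150 = 88.95 m³/s; C = (87.80·201.4 + 1.150·580.0)/88.95 = 206.3 µg/L.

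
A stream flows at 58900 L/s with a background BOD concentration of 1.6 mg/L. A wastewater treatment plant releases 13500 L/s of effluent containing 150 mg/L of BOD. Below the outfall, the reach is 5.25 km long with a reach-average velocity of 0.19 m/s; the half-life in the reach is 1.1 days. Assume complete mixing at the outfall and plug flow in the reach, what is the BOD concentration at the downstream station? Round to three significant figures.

23.9 mg/L

Conservation of mass: C = (58900·1.600 + 13500·150.0) / 72400 = 2119000/72400 = 29.27 mg/L.
Travel time t = 5.25·1000 / 0.19 = 27630 s = 7.675 h.
Half-life 1.1 d → k = ln 2 / 1.1 = 0.6301 d⁻¹.
Decay over the reach: 29.27·exp(−kt) = 29.27·0.8175 = 23.93 mg/L.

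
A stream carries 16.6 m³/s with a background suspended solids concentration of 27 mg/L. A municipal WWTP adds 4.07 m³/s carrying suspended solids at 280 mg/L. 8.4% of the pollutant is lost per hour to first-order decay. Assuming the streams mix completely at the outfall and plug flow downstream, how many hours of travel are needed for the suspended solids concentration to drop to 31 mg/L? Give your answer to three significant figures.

After mixing, C = (16.60·27.00 + 4.070·280.0) / 20.67 = 1588/20.67 = 76.82 mg/L.
8.4%/h lost → k = −ln(1 − 0.084) = 0.08774 h⁻¹.
76.82·exp(−k·t) = 31 → t = ln(76.82/31)/k = 37230 s = 10.34 h.

10.3 h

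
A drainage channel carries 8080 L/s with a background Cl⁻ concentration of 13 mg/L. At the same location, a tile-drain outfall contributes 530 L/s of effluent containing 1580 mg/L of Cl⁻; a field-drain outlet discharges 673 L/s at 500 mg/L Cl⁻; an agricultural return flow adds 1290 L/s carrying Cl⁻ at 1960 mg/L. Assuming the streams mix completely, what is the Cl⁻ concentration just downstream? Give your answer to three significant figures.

360 mg/L

Flow-weighted average: C = (8080·13.00 + 530.0·1580 + 673.0·500.0 + 1290·1960) / 10570 = 3807000/10570 = 360.1 mg/L.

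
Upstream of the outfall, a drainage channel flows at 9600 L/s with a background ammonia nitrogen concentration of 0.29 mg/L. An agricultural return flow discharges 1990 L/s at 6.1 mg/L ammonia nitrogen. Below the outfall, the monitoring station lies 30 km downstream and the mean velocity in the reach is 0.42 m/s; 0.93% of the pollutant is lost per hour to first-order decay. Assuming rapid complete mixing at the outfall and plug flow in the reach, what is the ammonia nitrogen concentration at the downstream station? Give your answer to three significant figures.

1.07 mg/L

Flow-weighted average: C = (9600·0.2900 + 1990·6.100) / 11590 = 14920/11590 = 1.288 mg/L.
Travel time t = 30·1000 / 0.42 = 71430 s = 19.84 h.
0.93%/h lost → k = −ln(1 − 0.0093) = 0.009344 h⁻¹.
Applying C = C₀e^(−kt): 1.288 × 0.8308 = 1.070 mg/L.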